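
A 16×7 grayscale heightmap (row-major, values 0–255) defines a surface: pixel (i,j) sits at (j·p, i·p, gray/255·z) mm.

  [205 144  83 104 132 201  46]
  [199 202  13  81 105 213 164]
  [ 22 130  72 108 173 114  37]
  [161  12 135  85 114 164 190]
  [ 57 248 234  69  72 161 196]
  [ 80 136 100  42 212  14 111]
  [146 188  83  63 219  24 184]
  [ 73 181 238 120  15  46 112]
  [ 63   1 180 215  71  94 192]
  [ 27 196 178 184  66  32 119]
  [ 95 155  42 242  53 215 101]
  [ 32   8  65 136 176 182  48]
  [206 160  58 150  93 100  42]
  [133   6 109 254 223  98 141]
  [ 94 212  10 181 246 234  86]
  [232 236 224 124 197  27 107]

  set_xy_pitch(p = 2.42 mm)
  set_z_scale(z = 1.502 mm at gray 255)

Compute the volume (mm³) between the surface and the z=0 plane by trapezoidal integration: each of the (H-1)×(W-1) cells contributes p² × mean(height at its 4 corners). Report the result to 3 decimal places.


388.073

height_mm = gray/255 × 1.502; cell vol = 2.42² × mean(4 corners)
unit = 2.42² × 1.502 / (4×255) = 0.00862384 mm³ per gray-sum
row 0: Σ corner-gray over 6 cells = 3170  → 27.3376
row 1: Σ corner-gray over 6 cells = 2844  → 24.5262
row 2: Σ corner-gray over 6 cells = 2624  → 22.6289
row 3: Σ corner-gray over 6 cells = 3192  → 27.5273
row 4: Σ corner-gray over 6 cells = 3020  → 26.0440
row 5: Σ corner-gray over 6 cells = 2683  → 23.1378
row 6: Σ corner-gray over 6 cells = 2869  → 24.7418
row 7: Σ corner-gray over 6 cells = 2762  → 23.8190
row 8: Σ corner-gray over 6 cells = 2835  → 24.4486
row 9: Σ corner-gray over 6 cells = 3068  → 26.4579
row 10: Σ corner-gray over 6 cells = 2824  → 24.3537
row 11: Σ corner-gray over 6 cells = 2584  → 22.2840
row 12: Σ corner-gray over 6 cells = 3024  → 26.0785
row 13: Σ corner-gray over 6 cells = 3600  → 31.0458
row 14: Σ corner-gray over 6 cells = 3901  → 33.6416
Σ rows: total corner-gray = 45000  → 388.0726 mm³


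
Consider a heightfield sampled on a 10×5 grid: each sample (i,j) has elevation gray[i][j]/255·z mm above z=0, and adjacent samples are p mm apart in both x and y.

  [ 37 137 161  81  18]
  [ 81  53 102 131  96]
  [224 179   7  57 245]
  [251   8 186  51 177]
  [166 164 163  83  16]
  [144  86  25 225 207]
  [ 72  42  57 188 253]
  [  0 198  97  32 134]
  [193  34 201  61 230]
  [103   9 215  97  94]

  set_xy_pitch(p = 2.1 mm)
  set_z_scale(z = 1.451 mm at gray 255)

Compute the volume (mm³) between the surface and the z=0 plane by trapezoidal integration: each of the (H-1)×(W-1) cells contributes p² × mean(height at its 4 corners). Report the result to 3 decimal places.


102.571

height_mm = gray/255 × 1.451; cell vol = 2.1² × mean(4 corners)
unit = 2.1² × 1.451 / (4×255) = 0.00627344 mm³ per gray-sum
row 0: Σ corner-gray over 4 cells = 1562  → 9.7991
row 1: Σ corner-gray over 4 cells = 1704  → 10.6899
row 2: Σ corner-gray over 4 cells = 1873  → 11.7502
row 3: Σ corner-gray over 4 cells = 1920  → 12.0450
row 4: Σ corner-gray over 4 cells = 2025  → 12.7037
row 5: Σ corner-gray over 4 cells = 1922  → 12.0576
row 6: Σ corner-gray over 4 cells = 1687  → 10.5833
row 7: Σ corner-gray over 4 cells = 1803  → 11.3110
row 8: Σ corner-gray over 4 cells = 1854  → 11.6310
Σ rows: total corner-gray = 16350  → 102.5708 mm³


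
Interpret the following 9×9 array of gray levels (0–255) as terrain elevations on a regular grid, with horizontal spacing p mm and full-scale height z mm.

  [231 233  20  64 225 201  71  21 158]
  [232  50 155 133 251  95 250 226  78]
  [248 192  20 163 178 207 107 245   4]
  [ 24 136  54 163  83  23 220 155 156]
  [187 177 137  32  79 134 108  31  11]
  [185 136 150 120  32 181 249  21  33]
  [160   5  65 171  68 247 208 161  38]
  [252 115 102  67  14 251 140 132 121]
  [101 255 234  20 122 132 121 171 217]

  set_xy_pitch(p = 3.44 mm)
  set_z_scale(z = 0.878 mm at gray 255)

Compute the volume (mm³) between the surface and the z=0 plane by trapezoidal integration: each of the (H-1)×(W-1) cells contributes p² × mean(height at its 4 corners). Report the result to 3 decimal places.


343.284

height_mm = gray/255 × 0.878; cell vol = 3.44² × mean(4 corners)
unit = 3.44² × 0.878 / (4×255) = 0.0101862 mm³ per gray-sum
row 0: Σ corner-gray over 8 cells = 4689  → 47.7630
row 1: Σ corner-gray over 8 cells = 5106  → 52.0106
row 2: Σ corner-gray over 8 cells = 4324  → 44.0450
row 3: Σ corner-gray over 8 cells = 3442  → 35.0608
row 4: Σ corner-gray over 8 cells = 3590  → 36.5684
row 5: Σ corner-gray over 8 cells = 4044  → 41.1929
row 6: Σ corner-gray over 8 cells = 4063  → 41.3864
row 7: Σ corner-gray over 8 cells = 4443  → 45.2572
Σ rows: total corner-gray = 33701  → 343.2844 mm³


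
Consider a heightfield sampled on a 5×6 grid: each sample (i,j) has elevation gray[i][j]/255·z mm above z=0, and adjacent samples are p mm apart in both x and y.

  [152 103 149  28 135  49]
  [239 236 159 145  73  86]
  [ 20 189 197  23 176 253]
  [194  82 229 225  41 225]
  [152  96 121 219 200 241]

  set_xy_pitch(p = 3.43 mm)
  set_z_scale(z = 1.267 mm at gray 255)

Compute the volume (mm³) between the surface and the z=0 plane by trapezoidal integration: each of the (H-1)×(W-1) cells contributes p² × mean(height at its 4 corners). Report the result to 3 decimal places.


172.882

height_mm = gray/255 × 1.267; cell vol = 3.43² × mean(4 corners)
unit = 3.43² × 1.267 / (4×255) = 0.0146139 mm³ per gray-sum
row 0: Σ corner-gray over 5 cells = 2582  → 37.7330
row 1: Σ corner-gray over 5 cells = 2994  → 43.7539
row 2: Σ corner-gray over 5 cells = 3016  → 44.0754
row 3: Σ corner-gray over 5 cells = 3238  → 47.3197
Σ rows: total corner-gray = 11830  → 172.8819 mm³


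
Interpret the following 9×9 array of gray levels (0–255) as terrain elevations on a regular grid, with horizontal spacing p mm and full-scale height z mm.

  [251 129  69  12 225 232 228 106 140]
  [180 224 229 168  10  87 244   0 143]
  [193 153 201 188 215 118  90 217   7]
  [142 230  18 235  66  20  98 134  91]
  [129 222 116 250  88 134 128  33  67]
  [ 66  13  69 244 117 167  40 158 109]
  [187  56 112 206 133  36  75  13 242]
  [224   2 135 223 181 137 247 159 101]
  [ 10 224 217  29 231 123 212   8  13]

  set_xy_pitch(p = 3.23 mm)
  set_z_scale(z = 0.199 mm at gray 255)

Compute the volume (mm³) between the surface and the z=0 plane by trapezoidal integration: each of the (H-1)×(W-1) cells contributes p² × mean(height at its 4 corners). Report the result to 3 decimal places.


height_mm = gray/255 × 0.199; cell vol = 3.23² × mean(4 corners)
unit = 3.23² × 0.199 / (4×255) = 0.00203544 mm³ per gray-sum
row 0: Σ corner-gray over 8 cells = 4640  → 9.4444
row 1: Σ corner-gray over 8 cells = 4811  → 9.7925
row 2: Σ corner-gray over 8 cells = 4399  → 8.9539
row 3: Σ corner-gray over 8 cells = 3973  → 8.0868
row 4: Σ corner-gray over 8 cells = 3929  → 7.9972
row 5: Σ corner-gray over 8 cells = 3482  → 7.0874
row 6: Σ corner-gray over 8 cells = 4184  → 8.5163
row 7: Σ corner-gray over 8 cells = 4604  → 9.3712
Σ rows: total corner-gray = 34022  → 69.2497 mm³

69.250


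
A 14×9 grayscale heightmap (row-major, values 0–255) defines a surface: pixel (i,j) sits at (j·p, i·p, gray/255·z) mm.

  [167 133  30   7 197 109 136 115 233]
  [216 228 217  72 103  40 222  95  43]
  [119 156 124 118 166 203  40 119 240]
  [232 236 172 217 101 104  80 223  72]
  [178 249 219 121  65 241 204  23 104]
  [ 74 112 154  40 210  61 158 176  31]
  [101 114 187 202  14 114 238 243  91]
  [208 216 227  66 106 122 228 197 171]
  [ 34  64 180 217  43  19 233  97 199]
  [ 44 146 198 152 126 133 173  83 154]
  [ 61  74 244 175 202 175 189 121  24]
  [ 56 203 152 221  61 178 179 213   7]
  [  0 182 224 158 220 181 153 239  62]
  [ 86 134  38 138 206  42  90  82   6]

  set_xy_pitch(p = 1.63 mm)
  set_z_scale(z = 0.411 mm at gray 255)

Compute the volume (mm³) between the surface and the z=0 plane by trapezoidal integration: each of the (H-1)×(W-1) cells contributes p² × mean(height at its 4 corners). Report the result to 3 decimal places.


64.504

height_mm = gray/255 × 0.411; cell vol = 1.63² × mean(4 corners)
unit = 1.63² × 0.411 / (4×255) = 0.00107057 mm³ per gray-sum
row 0: Σ corner-gray over 8 cells = 4067  → 4.3540
row 1: Σ corner-gray over 8 cells = 4424  → 4.7362
row 2: Σ corner-gray over 8 cells = 4781  → 5.1184
row 3: Σ corner-gray over 8 cells = 5096  → 5.4556
row 4: Σ corner-gray over 8 cells = 4453  → 4.7673
row 5: Σ corner-gray over 8 cells = 4343  → 4.6495
row 6: Σ corner-gray over 8 cells = 5119  → 5.4803
row 7: Σ corner-gray over 8 cells = 4642  → 4.9696
row 8: Σ corner-gray over 8 cells = 4159  → 4.4525
row 9: Σ corner-gray over 8 cells = 4665  → 4.9942
row 10: Σ corner-gray over 8 cells = 4922  → 5.2694
row 11: Σ corner-gray over 8 cells = 5253  → 5.6237
row 12: Σ corner-gray over 8 cells = 4328  → 4.6334
Σ rows: total corner-gray = 60252  → 64.5042 mm³


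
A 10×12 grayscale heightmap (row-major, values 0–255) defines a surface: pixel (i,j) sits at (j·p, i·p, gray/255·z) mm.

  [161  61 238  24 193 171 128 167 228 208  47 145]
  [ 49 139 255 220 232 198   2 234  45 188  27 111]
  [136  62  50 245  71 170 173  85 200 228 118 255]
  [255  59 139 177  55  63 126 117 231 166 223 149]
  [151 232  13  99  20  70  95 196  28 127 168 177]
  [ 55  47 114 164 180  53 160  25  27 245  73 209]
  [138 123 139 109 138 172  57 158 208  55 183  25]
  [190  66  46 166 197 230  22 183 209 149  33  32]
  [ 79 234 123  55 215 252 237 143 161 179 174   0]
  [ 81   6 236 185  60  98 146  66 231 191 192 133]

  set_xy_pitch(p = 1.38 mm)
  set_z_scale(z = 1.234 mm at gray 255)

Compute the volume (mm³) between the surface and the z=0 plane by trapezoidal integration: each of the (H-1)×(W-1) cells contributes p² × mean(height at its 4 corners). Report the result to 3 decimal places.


123.708

height_mm = gray/255 × 1.234; cell vol = 1.38² × mean(4 corners)
unit = 1.38² × 1.234 / (4×255) = 0.00230395 mm³ per gray-sum
row 0: Σ corner-gray over 11 cells = 6476  → 14.9204
row 1: Σ corner-gray over 11 cells = 6435  → 14.8259
row 2: Σ corner-gray over 11 cells = 6311  → 14.5402
row 3: Σ corner-gray over 11 cells = 5540  → 12.7639
row 4: Σ corner-gray over 11 cells = 4864  → 11.2064
row 5: Σ corner-gray over 11 cells = 5287  → 12.1810
row 6: Σ corner-gray over 11 cells = 5671  → 13.0657
row 7: Σ corner-gray over 11 cells = 6449  → 14.8582
row 8: Σ corner-gray over 11 cells = 6661  → 15.3466
Σ rows: total corner-gray = 53694  → 123.7083 mm³


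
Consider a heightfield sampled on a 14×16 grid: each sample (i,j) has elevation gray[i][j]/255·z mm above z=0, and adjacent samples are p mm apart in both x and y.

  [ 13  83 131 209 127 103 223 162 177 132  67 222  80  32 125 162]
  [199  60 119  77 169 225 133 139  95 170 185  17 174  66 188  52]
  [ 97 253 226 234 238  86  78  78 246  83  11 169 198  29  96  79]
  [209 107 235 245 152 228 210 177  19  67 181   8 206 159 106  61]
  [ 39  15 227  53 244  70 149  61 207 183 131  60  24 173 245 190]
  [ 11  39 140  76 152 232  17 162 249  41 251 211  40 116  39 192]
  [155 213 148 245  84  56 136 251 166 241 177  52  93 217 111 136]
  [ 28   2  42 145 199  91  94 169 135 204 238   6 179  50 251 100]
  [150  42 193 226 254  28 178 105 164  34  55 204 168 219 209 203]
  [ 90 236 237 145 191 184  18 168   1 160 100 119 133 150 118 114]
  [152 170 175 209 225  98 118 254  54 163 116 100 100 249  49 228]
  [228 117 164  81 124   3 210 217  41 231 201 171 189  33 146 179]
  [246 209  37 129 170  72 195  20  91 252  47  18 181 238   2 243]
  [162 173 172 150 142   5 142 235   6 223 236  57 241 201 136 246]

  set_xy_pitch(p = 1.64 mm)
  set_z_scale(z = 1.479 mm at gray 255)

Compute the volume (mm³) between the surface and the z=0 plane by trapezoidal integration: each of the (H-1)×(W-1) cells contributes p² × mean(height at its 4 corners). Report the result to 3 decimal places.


height_mm = gray/255 × 1.479; cell vol = 1.64² × mean(4 corners)
unit = 1.64² × 1.479 / (4×255) = 0.00389992 mm³ per gray-sum
row 0: Σ corner-gray over 15 cells = 7806  → 30.4428
row 1: Σ corner-gray over 15 cells = 8111  → 31.6323
row 2: Σ corner-gray over 15 cells = 8696  → 33.9137
row 3: Σ corner-gray over 15 cells = 8383  → 32.6930
row 4: Σ corner-gray over 15 cells = 7646  → 29.8188
row 5: Σ corner-gray over 15 cells = 8404  → 32.7749
row 6: Σ corner-gray over 15 cells = 8409  → 32.7944
row 7: Σ corner-gray over 15 cells = 8249  → 32.1704
row 8: Σ corner-gray over 15 cells = 8635  → 33.6758
row 9: Σ corner-gray over 15 cells = 8664  → 33.7889
row 10: Σ corner-gray over 15 cells = 8803  → 34.3310
row 11: Σ corner-gray over 15 cells = 8074  → 31.4880
row 12: Σ corner-gray over 15 cells = 8457  → 32.9816
Σ rows: total corner-gray = 108337  → 422.5056 mm³

422.506


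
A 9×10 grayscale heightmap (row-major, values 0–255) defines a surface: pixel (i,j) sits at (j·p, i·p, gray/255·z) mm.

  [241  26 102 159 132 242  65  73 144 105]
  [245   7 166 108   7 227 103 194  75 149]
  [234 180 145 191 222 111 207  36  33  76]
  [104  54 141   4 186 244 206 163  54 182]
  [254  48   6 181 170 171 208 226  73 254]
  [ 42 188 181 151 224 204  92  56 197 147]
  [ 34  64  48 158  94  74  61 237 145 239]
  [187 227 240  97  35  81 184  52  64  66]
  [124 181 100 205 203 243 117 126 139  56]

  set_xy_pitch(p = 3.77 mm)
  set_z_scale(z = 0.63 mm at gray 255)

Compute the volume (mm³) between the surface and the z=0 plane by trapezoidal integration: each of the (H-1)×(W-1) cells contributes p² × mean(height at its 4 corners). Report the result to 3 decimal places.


height_mm = gray/255 × 0.63; cell vol = 3.77² × mean(4 corners)
unit = 3.77² × 0.63 / (4×255) = 0.00877856 mm³ per gray-sum
row 0: Σ corner-gray over 9 cells = 4400  → 38.6256
row 1: Σ corner-gray over 9 cells = 4728  → 41.5050
row 2: Σ corner-gray over 9 cells = 4950  → 43.4539
row 3: Σ corner-gray over 9 cells = 5064  → 44.4546
row 4: Σ corner-gray over 9 cells = 5449  → 47.8344
row 5: Σ corner-gray over 9 cells = 4810  → 42.2249
row 6: Σ corner-gray over 9 cells = 4248  → 37.2913
row 7: Σ corner-gray over 9 cells = 5021  → 44.0771
Σ rows: total corner-gray = 38670  → 339.4668 mm³

339.467


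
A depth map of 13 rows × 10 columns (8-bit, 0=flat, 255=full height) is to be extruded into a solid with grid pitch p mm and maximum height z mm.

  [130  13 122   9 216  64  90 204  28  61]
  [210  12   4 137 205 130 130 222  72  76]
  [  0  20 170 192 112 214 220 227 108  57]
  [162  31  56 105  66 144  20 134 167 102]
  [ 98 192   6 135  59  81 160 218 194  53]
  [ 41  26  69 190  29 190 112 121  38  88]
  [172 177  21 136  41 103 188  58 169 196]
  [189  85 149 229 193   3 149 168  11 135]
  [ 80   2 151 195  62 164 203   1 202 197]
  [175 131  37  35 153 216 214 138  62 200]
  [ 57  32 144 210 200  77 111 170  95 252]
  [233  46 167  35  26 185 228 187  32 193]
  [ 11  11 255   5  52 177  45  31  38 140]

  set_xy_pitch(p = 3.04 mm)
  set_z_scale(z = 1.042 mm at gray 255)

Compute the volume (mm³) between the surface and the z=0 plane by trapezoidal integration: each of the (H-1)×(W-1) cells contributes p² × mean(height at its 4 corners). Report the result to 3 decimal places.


481.771

height_mm = gray/255 × 1.042; cell vol = 3.04² × mean(4 corners)
unit = 3.04² × 1.042 / (4×255) = 0.00944093 mm³ per gray-sum
row 0: Σ corner-gray over 9 cells = 3793  → 35.8094
row 1: Σ corner-gray over 9 cells = 4693  → 44.3063
row 2: Σ corner-gray over 9 cells = 4293  → 40.5299
row 3: Σ corner-gray over 9 cells = 3951  → 37.3011
row 4: Σ corner-gray over 9 cells = 3920  → 37.0084
row 5: Σ corner-gray over 9 cells = 3833  → 36.1871
row 6: Σ corner-gray over 9 cells = 4452  → 42.0310
row 7: Σ corner-gray over 9 cells = 4535  → 42.8146
row 8: Σ corner-gray over 9 cells = 4584  → 43.2772
row 9: Σ corner-gray over 9 cells = 4734  → 44.6934
row 10: Σ corner-gray over 9 cells = 4625  → 43.6643
row 11: Σ corner-gray over 9 cells = 3617  → 34.1478
Σ rows: total corner-gray = 51030  → 481.7706 mm³


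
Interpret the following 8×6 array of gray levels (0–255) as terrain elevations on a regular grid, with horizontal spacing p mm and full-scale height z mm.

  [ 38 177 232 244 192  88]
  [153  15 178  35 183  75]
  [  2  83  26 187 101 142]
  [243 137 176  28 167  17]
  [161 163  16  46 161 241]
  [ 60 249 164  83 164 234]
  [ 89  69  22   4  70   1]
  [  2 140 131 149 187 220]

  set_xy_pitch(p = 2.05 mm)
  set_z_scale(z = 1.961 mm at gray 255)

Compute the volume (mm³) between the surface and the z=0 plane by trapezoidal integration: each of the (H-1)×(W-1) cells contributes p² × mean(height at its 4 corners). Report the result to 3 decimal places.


height_mm = gray/255 × 1.961; cell vol = 2.05² × mean(4 corners)
unit = 2.05² × 1.961 / (4×255) = 0.00807951 mm³ per gray-sum
row 0: Σ corner-gray over 5 cells = 2866  → 23.1559
row 1: Σ corner-gray over 5 cells = 1988  → 16.0621
row 2: Σ corner-gray over 5 cells = 2214  → 17.8880
row 3: Σ corner-gray over 5 cells = 2450  → 19.7948
row 4: Σ corner-gray over 5 cells = 2788  → 22.5257
row 5: Σ corner-gray over 5 cells = 2034  → 16.4337
row 6: Σ corner-gray over 5 cells = 1856  → 14.9956
Σ rows: total corner-gray = 16196  → 130.8558 mm³

130.856


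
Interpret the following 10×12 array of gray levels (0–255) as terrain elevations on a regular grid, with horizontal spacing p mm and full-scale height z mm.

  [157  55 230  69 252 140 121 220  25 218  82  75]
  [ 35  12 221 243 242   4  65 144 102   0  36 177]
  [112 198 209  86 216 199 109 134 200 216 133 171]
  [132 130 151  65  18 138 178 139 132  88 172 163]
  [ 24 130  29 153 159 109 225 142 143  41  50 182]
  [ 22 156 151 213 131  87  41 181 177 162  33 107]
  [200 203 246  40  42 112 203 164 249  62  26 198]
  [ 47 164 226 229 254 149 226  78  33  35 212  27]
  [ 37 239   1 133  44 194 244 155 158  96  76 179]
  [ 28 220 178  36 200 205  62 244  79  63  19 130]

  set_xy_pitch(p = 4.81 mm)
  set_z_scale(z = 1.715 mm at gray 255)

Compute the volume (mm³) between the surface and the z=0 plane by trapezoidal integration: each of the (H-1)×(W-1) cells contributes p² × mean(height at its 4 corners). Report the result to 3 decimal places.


height_mm = gray/255 × 1.715; cell vol = 4.81² × mean(4 corners)
unit = 4.81² × 1.715 / (4×255) = 0.0389004 mm³ per gray-sum
row 0: Σ corner-gray over 11 cells = 5406  → 210.2956
row 1: Σ corner-gray over 11 cells = 6033  → 234.6861
row 2: Σ corner-gray over 11 cells = 6400  → 248.9626
row 3: Σ corner-gray over 11 cells = 5285  → 205.5886
row 4: Σ corner-gray over 11 cells = 5361  → 208.5451
row 5: Σ corner-gray over 11 cells = 5885  → 228.9289
row 6: Σ corner-gray over 11 cells = 6378  → 248.1068
row 7: Σ corner-gray over 11 cells = 6182  → 240.4823
row 8: Σ corner-gray over 11 cells = 5666  → 220.4097
Σ rows: total corner-gray = 52596  → 2046.0056 mm³

2046.006


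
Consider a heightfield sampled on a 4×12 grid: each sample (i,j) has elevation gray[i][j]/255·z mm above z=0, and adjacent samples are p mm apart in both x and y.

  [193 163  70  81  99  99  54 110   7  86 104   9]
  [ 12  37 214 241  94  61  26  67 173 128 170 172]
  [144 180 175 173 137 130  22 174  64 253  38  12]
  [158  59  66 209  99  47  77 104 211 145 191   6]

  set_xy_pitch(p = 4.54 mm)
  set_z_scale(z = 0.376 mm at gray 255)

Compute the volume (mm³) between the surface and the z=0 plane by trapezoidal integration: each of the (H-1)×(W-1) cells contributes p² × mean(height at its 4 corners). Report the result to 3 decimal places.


height_mm = gray/255 × 0.376; cell vol = 4.54² × mean(4 corners)
unit = 4.54² × 0.376 / (4×255) = 0.007598 mm³ per gray-sum
row 0: Σ corner-gray over 11 cells = 4554  → 34.6013
row 1: Σ corner-gray over 11 cells = 5454  → 41.4395
row 2: Σ corner-gray over 11 cells = 5428  → 41.2420
Σ rows: total corner-gray = 15436  → 117.2828 mm³

117.283


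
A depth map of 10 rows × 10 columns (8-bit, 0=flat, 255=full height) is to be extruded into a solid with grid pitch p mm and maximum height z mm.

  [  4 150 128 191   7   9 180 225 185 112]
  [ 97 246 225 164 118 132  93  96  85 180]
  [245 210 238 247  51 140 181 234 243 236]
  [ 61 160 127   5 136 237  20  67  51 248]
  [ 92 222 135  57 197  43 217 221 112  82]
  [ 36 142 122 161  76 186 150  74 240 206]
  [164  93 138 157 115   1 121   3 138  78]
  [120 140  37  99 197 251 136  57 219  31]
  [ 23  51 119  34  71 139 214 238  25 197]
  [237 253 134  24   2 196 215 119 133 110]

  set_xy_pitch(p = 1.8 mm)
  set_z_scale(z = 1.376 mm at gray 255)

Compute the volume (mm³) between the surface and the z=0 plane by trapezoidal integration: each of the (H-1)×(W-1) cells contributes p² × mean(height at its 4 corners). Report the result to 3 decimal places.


190.450

height_mm = gray/255 × 1.376; cell vol = 1.8² × mean(4 corners)
unit = 1.8² × 1.376 / (4×255) = 0.00437082 mm³ per gray-sum
row 0: Σ corner-gray over 9 cells = 4861  → 21.2466
row 1: Σ corner-gray over 9 cells = 6164  → 26.9418
row 2: Σ corner-gray over 9 cells = 5484  → 23.9696
row 3: Σ corner-gray over 9 cells = 4497  → 19.6556
row 4: Σ corner-gray over 9 cells = 5126  → 22.4048
row 5: Σ corner-gray over 9 cells = 4318  → 18.8732
row 6: Σ corner-gray over 9 cells = 4197  → 18.3443
row 7: Σ corner-gray over 9 cells = 4425  → 19.3409
row 8: Σ corner-gray over 9 cells = 4501  → 19.6731
Σ rows: total corner-gray = 43573  → 190.4499 mm³


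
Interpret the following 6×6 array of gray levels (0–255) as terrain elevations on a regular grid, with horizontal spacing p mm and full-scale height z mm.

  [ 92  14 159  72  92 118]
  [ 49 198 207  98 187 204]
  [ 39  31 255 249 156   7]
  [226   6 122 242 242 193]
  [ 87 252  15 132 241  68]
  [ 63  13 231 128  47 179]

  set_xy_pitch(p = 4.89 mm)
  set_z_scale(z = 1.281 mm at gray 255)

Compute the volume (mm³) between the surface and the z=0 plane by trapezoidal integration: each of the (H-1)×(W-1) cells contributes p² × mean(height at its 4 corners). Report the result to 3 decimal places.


427.698

height_mm = gray/255 × 1.281; cell vol = 4.89² × mean(4 corners)
unit = 4.89² × 1.281 / (4×255) = 0.0300308 mm³ per gray-sum
row 0: Σ corner-gray over 5 cells = 2517  → 75.5875
row 1: Σ corner-gray over 5 cells = 3061  → 91.9242
row 2: Σ corner-gray over 5 cells = 3071  → 92.2245
row 3: Σ corner-gray over 5 cells = 3078  → 92.4348
row 4: Σ corner-gray over 5 cells = 2515  → 75.5274
Σ rows: total corner-gray = 14242  → 427.6984 mm³


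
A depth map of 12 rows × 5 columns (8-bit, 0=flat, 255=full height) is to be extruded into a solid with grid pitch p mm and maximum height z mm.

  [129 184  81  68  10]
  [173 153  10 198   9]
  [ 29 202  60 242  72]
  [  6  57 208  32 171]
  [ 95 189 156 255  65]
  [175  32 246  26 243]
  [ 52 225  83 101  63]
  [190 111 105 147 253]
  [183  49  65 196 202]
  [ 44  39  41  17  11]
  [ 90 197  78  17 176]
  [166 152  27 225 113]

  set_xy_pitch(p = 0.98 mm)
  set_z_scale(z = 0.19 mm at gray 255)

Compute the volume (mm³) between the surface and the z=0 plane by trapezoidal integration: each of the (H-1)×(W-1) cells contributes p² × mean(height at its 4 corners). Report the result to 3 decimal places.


3.693

height_mm = gray/255 × 0.19; cell vol = 0.98² × mean(4 corners)
unit = 0.98² × 0.19 / (4×255) = 0.000178898 mm³ per gray-sum
row 0: Σ corner-gray over 4 cells = 1709  → 0.3057
row 1: Σ corner-gray over 4 cells = 2013  → 0.3601
row 2: Σ corner-gray over 4 cells = 1880  → 0.3363
row 3: Σ corner-gray over 4 cells = 2131  → 0.3812
row 4: Σ corner-gray over 4 cells = 2386  → 0.4269
row 5: Σ corner-gray over 4 cells = 1959  → 0.3505
row 6: Σ corner-gray over 4 cells = 2102  → 0.3760
row 7: Σ corner-gray over 4 cells = 2174  → 0.3889
row 8: Σ corner-gray over 4 cells = 1254  → 0.2243
row 9: Σ corner-gray over 4 cells = 1099  → 0.1966
row 10: Σ corner-gray over 4 cells = 1937  → 0.3465
Σ rows: total corner-gray = 20644  → 3.6932 mm³


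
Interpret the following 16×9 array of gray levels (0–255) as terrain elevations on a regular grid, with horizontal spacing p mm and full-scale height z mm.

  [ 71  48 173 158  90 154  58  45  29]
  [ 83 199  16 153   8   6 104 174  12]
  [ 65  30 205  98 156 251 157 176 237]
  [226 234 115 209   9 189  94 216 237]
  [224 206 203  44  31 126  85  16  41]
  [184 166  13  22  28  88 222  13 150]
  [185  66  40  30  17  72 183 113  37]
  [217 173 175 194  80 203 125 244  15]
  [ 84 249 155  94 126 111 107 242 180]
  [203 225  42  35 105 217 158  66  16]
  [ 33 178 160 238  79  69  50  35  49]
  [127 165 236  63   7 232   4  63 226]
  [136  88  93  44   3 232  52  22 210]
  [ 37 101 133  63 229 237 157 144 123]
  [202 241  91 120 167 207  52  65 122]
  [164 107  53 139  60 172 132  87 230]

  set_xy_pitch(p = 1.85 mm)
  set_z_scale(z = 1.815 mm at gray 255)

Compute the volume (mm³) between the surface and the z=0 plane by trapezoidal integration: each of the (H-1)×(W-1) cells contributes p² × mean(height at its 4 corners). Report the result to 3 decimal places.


height_mm = gray/255 × 1.815; cell vol = 1.85² × mean(4 corners)
unit = 1.85² × 1.815 / (4×255) = 0.00609004 mm³ per gray-sum
row 0: Σ corner-gray over 8 cells = 2967  → 18.0691
row 1: Σ corner-gray over 8 cells = 3863  → 23.5258
row 2: Σ corner-gray over 8 cells = 5043  → 30.7121
row 3: Σ corner-gray over 8 cells = 4282  → 26.0775
row 4: Σ corner-gray over 8 cells = 3125  → 19.0314
row 5: Σ corner-gray over 8 cells = 2702  → 16.4553
row 6: Σ corner-gray over 8 cells = 3884  → 23.6537
row 7: Σ corner-gray over 8 cells = 5052  → 30.7669
row 8: Σ corner-gray over 8 cells = 4347  → 26.4734
row 9: Σ corner-gray over 8 cells = 3615  → 22.0155
row 10: Σ corner-gray over 8 cells = 3593  → 21.8815
row 11: Σ corner-gray over 8 cells = 3307  → 20.1398
row 12: Σ corner-gray over 8 cells = 3702  → 22.5453
row 13: Σ corner-gray over 8 cells = 4498  → 27.3930
row 14: Σ corner-gray over 8 cells = 4104  → 24.9935
Σ rows: total corner-gray = 58084  → 353.7337 mm³

353.734


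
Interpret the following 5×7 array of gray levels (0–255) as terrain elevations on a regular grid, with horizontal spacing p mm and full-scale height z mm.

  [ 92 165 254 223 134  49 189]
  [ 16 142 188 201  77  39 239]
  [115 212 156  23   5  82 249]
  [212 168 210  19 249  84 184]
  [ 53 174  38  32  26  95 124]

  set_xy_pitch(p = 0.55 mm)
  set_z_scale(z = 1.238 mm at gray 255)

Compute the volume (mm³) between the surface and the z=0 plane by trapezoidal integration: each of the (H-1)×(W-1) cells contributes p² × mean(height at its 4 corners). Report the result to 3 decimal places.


4.512

height_mm = gray/255 × 1.238; cell vol = 0.55² × mean(4 corners)
unit = 0.55² × 1.238 / (4×255) = 0.000367152 mm³ per gray-sum
row 0: Σ corner-gray over 6 cells = 3480  → 1.2777
row 1: Σ corner-gray over 6 cells = 2869  → 1.0534
row 2: Σ corner-gray over 6 cells = 3176  → 1.1661
row 3: Σ corner-gray over 6 cells = 2763  → 1.0144
Σ rows: total corner-gray = 12288  → 4.5116 mm³


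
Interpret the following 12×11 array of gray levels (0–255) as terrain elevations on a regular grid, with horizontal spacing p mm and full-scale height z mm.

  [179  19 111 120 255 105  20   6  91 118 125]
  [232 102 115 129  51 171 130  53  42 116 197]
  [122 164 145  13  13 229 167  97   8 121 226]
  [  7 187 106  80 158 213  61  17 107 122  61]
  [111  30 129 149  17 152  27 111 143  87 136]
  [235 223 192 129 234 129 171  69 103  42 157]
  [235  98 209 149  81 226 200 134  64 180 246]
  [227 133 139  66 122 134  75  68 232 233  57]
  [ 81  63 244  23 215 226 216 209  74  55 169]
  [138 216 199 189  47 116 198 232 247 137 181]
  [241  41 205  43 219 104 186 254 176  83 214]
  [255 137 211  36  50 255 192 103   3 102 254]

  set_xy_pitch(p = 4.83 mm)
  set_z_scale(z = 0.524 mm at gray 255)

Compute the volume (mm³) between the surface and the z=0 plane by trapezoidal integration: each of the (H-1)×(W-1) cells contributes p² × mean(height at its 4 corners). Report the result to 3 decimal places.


height_mm = gray/255 × 0.524; cell vol = 4.83² × mean(4 corners)
unit = 4.83² × 0.524 / (4×255) = 0.0119847 mm³ per gray-sum
row 0: Σ corner-gray over 10 cells = 4241  → 50.8269
row 1: Σ corner-gray over 10 cells = 4509  → 54.0388
row 2: Σ corner-gray over 10 cells = 4432  → 53.1160
row 3: Σ corner-gray over 10 cells = 4107  → 49.2210
row 4: Σ corner-gray over 10 cells = 4913  → 58.8806
row 5: Σ corner-gray over 10 cells = 6139  → 73.5738
row 6: Σ corner-gray over 10 cells = 5851  → 70.1222
row 7: Σ corner-gray over 10 cells = 5588  → 66.9702
row 8: Σ corner-gray over 10 cells = 6381  → 76.4741
row 9: Σ corner-gray over 10 cells = 6558  → 78.5953
row 10: Σ corner-gray over 10 cells = 5764  → 69.0795
Σ rows: total corner-gray = 58483  → 700.8983 mm³

700.898


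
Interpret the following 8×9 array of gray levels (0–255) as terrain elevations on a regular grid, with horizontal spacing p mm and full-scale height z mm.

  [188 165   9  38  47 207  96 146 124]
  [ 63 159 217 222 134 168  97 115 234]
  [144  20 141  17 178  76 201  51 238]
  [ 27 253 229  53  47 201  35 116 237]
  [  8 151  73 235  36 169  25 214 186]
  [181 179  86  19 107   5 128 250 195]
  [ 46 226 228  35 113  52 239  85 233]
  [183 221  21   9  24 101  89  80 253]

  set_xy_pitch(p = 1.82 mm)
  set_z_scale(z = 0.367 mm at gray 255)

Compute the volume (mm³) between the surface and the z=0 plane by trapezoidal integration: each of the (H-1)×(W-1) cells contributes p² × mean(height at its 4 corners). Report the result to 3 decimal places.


height_mm = gray/255 × 0.367; cell vol = 1.82² × mean(4 corners)
unit = 1.82² × 0.367 / (4×255) = 0.00119181 mm³ per gray-sum
row 0: Σ corner-gray over 8 cells = 4249  → 5.0640
row 1: Σ corner-gray over 8 cells = 4271  → 5.0902
row 2: Σ corner-gray over 8 cells = 3882  → 4.6266
row 3: Σ corner-gray over 8 cells = 4132  → 4.9246
row 4: Σ corner-gray over 8 cells = 3924  → 4.6767
row 5: Σ corner-gray over 8 cells = 4159  → 4.9568
row 6: Σ corner-gray over 8 cells = 3761  → 4.4824
Σ rows: total corner-gray = 28378  → 33.8213 mm³

33.821


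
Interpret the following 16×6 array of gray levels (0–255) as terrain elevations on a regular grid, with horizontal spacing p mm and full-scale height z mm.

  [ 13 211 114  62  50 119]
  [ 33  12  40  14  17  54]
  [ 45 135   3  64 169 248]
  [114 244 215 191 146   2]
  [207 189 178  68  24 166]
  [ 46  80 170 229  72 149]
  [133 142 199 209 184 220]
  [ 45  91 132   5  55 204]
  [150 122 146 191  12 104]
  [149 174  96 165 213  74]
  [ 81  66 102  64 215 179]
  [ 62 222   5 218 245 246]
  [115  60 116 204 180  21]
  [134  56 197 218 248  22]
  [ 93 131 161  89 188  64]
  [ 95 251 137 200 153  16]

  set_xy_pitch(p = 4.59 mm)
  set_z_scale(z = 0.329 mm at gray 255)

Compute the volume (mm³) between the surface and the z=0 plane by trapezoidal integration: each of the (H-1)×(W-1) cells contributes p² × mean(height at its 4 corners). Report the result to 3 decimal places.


261.239

height_mm = gray/255 × 0.329; cell vol = 4.59² × mean(4 corners)
unit = 4.59² × 0.329 / (4×255) = 0.00679549 mm³ per gray-sum
row 0: Σ corner-gray over 5 cells = 1259  → 8.5555
row 1: Σ corner-gray over 5 cells = 1288  → 8.7526
row 2: Σ corner-gray over 5 cells = 2743  → 18.6400
row 3: Σ corner-gray over 5 cells = 2999  → 20.3797
row 4: Σ corner-gray over 5 cells = 2588  → 17.5867
row 5: Σ corner-gray over 5 cells = 3118  → 21.1884
row 6: Σ corner-gray over 5 cells = 2636  → 17.9129
row 7: Σ corner-gray over 5 cells = 2011  → 13.6657
row 8: Σ corner-gray over 5 cells = 2715  → 18.4498
row 9: Σ corner-gray over 5 cells = 2673  → 18.1644
row 10: Σ corner-gray over 5 cells = 2842  → 19.3128
row 11: Σ corner-gray over 5 cells = 2944  → 20.0059
row 12: Σ corner-gray over 5 cells = 2850  → 19.3672
row 13: Σ corner-gray over 5 cells = 2889  → 19.6322
row 14: Σ corner-gray over 5 cells = 2888  → 19.6254
Σ rows: total corner-gray = 38443  → 261.2392 mm³


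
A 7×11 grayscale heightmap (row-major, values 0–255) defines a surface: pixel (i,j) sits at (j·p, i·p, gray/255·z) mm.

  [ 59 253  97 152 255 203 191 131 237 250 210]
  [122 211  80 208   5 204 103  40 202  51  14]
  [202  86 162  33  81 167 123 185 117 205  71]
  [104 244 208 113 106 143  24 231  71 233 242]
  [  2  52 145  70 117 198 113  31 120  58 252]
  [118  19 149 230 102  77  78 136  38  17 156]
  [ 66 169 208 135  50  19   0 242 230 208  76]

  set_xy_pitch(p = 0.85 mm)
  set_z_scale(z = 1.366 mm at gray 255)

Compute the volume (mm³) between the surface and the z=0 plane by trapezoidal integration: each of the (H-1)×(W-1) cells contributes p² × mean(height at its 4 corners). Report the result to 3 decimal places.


29.590

height_mm = gray/255 × 1.366; cell vol = 0.85² × mean(4 corners)
unit = 0.85² × 1.366 / (4×255) = 0.000967583 mm³ per gray-sum
row 0: Σ corner-gray over 10 cells = 6151  → 5.9516
row 1: Σ corner-gray over 10 cells = 4935  → 4.7750
row 2: Σ corner-gray over 10 cells = 5683  → 5.4988
row 3: Σ corner-gray over 10 cells = 5154  → 4.9869
row 4: Σ corner-gray over 10 cells = 4028  → 3.8974
row 5: Σ corner-gray over 10 cells = 4630  → 4.4799
Σ rows: total corner-gray = 30581  → 29.5897 mm³


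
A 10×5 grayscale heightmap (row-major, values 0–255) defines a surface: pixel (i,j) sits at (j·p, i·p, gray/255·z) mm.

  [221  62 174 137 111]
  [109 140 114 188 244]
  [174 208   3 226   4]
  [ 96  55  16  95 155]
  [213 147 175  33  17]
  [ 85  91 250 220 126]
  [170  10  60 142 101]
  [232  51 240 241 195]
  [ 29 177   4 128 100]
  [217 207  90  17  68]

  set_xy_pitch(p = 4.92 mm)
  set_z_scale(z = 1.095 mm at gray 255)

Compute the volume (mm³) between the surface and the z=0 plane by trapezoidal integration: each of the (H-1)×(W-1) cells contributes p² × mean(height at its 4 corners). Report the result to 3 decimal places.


height_mm = gray/255 × 1.095; cell vol = 4.92² × mean(4 corners)
unit = 4.92² × 1.095 / (4×255) = 0.0259863 mm³ per gray-sum
row 0: Σ corner-gray over 4 cells = 2315  → 60.1582
row 1: Σ corner-gray over 4 cells = 2289  → 59.4826
row 2: Σ corner-gray over 4 cells = 1635  → 42.4876
row 3: Σ corner-gray over 4 cells = 1523  → 39.5771
row 4: Σ corner-gray over 4 cells = 2273  → 59.0668
row 5: Σ corner-gray over 4 cells = 2028  → 52.7002
row 6: Σ corner-gray over 4 cells = 2186  → 56.8060
row 7: Σ corner-gray over 4 cells = 2238  → 58.1573
row 8: Σ corner-gray over 4 cells = 1660  → 43.1372
Σ rows: total corner-gray = 18147  → 471.5731 mm³

471.573


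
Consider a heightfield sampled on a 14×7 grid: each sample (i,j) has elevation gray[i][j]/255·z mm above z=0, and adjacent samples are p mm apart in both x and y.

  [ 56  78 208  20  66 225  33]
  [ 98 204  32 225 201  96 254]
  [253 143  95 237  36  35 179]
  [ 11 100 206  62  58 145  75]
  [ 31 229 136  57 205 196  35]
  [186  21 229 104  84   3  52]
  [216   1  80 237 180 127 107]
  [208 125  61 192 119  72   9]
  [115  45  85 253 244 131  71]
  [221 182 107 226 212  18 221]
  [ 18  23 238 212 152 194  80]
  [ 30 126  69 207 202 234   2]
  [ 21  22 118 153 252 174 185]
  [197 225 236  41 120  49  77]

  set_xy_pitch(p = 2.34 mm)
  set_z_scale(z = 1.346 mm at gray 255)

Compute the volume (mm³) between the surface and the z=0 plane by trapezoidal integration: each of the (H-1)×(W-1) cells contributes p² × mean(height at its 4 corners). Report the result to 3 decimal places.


296.996

height_mm = gray/255 × 1.346; cell vol = 2.34² × mean(4 corners)
unit = 2.34² × 1.346 / (4×255) = 0.00722564 mm³ per gray-sum
row 0: Σ corner-gray over 6 cells = 3151  → 22.7680
row 1: Σ corner-gray over 6 cells = 3392  → 24.5094
row 2: Σ corner-gray over 6 cells = 2752  → 19.8850
row 3: Σ corner-gray over 6 cells = 2940  → 21.2434
row 4: Σ corner-gray over 6 cells = 2832  → 20.4630
row 5: Σ corner-gray over 6 cells = 2693  → 19.4587
row 6: Σ corner-gray over 6 cells = 2928  → 21.1567
row 7: Σ corner-gray over 6 cells = 3057  → 22.0888
row 8: Σ corner-gray over 6 cells = 3634  → 26.2580
row 9: Σ corner-gray over 6 cells = 3668  → 26.5037
row 10: Σ corner-gray over 6 cells = 3444  → 24.8851
row 11: Σ corner-gray over 6 cells = 3352  → 24.2204
row 12: Σ corner-gray over 6 cells = 3260  → 23.5556
Σ rows: total corner-gray = 41103  → 296.9957 mm³


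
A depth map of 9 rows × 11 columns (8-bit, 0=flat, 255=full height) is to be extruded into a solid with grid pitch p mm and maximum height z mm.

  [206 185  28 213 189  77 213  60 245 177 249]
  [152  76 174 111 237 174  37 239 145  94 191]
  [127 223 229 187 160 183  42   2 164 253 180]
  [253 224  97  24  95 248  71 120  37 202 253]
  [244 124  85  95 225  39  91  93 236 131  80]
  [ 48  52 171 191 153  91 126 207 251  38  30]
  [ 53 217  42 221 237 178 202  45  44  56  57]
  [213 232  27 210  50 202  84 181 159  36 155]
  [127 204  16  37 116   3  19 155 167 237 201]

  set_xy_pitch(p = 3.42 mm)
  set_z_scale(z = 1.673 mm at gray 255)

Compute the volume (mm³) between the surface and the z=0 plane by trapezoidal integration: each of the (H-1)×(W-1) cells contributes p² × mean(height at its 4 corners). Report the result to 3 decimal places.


848.276

height_mm = gray/255 × 1.673; cell vol = 3.42² × mean(4 corners)
unit = 3.42² × 1.673 / (4×255) = 0.0191844 mm³ per gray-sum
row 0: Σ corner-gray over 10 cells = 6146  → 117.9073
row 1: Σ corner-gray over 10 cells = 6110  → 117.2166
row 2: Σ corner-gray over 10 cells = 5935  → 113.8594
row 3: Σ corner-gray over 10 cells = 5304  → 101.7540
row 4: Σ corner-gray over 10 cells = 5200  → 99.7588
row 5: Σ corner-gray over 10 cells = 5232  → 100.3727
row 6: Σ corner-gray over 10 cells = 5324  → 102.1377
row 7: Σ corner-gray over 10 cells = 4966  → 95.2697
Σ rows: total corner-gray = 44217  → 848.2761 mm³


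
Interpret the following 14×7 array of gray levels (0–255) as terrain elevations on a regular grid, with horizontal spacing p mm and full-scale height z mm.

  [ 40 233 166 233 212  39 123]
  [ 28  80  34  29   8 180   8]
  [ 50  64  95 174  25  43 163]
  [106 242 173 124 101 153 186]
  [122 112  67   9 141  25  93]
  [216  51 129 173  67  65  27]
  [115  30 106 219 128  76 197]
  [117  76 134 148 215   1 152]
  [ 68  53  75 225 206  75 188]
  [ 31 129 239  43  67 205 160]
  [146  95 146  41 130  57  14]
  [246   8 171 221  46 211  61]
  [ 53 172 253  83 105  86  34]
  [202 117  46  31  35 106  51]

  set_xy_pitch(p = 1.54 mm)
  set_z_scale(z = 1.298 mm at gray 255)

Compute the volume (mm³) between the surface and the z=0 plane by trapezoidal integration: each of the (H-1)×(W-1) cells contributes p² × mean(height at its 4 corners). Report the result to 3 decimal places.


height_mm = gray/255 × 1.298; cell vol = 1.54² × mean(4 corners)
unit = 1.54² × 1.298 / (4×255) = 0.00301798 mm³ per gray-sum
row 0: Σ corner-gray over 6 cells = 2627  → 7.9282
row 1: Σ corner-gray over 6 cells = 1713  → 5.1698
row 2: Σ corner-gray over 6 cells = 2893  → 8.7310
row 3: Σ corner-gray over 6 cells = 2801  → 8.4534
row 4: Σ corner-gray over 6 cells = 2136  → 6.4464
row 5: Σ corner-gray over 6 cells = 2643  → 7.9765
row 6: Σ corner-gray over 6 cells = 2847  → 8.5922
row 7: Σ corner-gray over 6 cells = 2941  → 8.8759
row 8: Σ corner-gray over 6 cells = 3081  → 9.2984
row 9: Σ corner-gray over 6 cells = 2655  → 8.0127
row 10: Σ corner-gray over 6 cells = 2719  → 8.2059
row 11: Σ corner-gray over 6 cells = 3106  → 9.3738
row 12: Σ corner-gray over 6 cells = 2408  → 7.2673
Σ rows: total corner-gray = 34570  → 104.3315 mm³

104.331


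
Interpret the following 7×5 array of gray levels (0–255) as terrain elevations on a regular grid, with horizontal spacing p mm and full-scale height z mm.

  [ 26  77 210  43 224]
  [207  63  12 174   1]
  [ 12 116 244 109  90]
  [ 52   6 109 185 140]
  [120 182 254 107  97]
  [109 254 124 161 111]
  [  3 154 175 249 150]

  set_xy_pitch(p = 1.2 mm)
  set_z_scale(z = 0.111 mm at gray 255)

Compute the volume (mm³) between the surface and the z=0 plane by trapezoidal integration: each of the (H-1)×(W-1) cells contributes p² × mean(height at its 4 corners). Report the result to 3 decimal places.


1.958

height_mm = gray/255 × 0.111; cell vol = 1.2² × mean(4 corners)
unit = 1.2² × 0.111 / (4×255) = 0.000156706 mm³ per gray-sum
row 0: Σ corner-gray over 4 cells = 1616  → 0.2532
row 1: Σ corner-gray over 4 cells = 1746  → 0.2736
row 2: Σ corner-gray over 4 cells = 1832  → 0.2871
row 3: Σ corner-gray over 4 cells = 2095  → 0.3283
row 4: Σ corner-gray over 4 cells = 2601  → 0.4076
row 5: Σ corner-gray over 4 cells = 2607  → 0.4085
Σ rows: total corner-gray = 12497  → 1.9584 mm³
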